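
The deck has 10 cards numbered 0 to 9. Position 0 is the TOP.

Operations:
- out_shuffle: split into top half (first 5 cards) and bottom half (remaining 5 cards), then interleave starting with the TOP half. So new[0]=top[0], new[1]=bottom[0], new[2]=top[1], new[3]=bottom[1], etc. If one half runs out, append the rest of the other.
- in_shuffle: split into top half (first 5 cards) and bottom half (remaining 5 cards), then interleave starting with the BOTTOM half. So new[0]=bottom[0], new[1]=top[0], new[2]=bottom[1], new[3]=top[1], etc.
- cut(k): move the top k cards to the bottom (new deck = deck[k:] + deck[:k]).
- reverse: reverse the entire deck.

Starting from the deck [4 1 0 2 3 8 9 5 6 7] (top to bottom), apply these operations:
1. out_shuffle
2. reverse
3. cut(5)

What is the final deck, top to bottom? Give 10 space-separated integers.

After op 1 (out_shuffle): [4 8 1 9 0 5 2 6 3 7]
After op 2 (reverse): [7 3 6 2 5 0 9 1 8 4]
After op 3 (cut(5)): [0 9 1 8 4 7 3 6 2 5]

Answer: 0 9 1 8 4 7 3 6 2 5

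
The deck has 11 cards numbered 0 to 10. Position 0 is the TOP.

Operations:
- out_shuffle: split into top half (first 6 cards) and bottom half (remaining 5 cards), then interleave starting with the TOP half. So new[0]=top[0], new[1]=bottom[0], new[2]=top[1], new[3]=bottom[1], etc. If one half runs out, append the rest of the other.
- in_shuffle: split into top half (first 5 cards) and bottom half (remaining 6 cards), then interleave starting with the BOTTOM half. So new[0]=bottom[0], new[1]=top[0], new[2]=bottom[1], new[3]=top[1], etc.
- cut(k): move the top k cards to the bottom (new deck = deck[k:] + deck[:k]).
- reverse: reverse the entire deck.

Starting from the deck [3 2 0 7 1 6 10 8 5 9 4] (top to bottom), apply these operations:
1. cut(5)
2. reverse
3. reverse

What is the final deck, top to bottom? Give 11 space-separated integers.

After op 1 (cut(5)): [6 10 8 5 9 4 3 2 0 7 1]
After op 2 (reverse): [1 7 0 2 3 4 9 5 8 10 6]
After op 3 (reverse): [6 10 8 5 9 4 3 2 0 7 1]

Answer: 6 10 8 5 9 4 3 2 0 7 1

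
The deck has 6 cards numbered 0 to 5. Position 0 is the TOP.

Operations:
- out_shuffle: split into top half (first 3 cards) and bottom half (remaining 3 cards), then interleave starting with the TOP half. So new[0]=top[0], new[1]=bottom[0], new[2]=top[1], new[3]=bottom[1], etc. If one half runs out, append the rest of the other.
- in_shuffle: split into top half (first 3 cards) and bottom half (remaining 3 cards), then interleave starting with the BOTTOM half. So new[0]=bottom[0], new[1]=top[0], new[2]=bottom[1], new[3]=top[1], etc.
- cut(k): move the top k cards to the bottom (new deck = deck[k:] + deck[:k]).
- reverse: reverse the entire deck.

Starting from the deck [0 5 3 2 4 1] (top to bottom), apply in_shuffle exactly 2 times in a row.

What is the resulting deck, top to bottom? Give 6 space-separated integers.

Answer: 5 2 1 0 3 4

Derivation:
After op 1 (in_shuffle): [2 0 4 5 1 3]
After op 2 (in_shuffle): [5 2 1 0 3 4]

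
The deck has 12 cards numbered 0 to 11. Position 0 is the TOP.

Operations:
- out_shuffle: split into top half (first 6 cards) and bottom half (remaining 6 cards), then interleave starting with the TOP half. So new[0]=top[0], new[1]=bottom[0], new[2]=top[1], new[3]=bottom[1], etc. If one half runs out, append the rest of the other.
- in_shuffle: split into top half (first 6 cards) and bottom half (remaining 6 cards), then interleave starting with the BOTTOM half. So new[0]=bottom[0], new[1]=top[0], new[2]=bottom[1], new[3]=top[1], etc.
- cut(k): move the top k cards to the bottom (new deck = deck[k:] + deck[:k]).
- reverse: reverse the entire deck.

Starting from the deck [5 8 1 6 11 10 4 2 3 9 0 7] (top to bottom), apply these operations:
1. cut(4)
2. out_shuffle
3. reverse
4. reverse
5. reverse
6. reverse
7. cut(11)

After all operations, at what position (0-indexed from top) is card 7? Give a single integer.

Answer: 4

Derivation:
After op 1 (cut(4)): [11 10 4 2 3 9 0 7 5 8 1 6]
After op 2 (out_shuffle): [11 0 10 7 4 5 2 8 3 1 9 6]
After op 3 (reverse): [6 9 1 3 8 2 5 4 7 10 0 11]
After op 4 (reverse): [11 0 10 7 4 5 2 8 3 1 9 6]
After op 5 (reverse): [6 9 1 3 8 2 5 4 7 10 0 11]
After op 6 (reverse): [11 0 10 7 4 5 2 8 3 1 9 6]
After op 7 (cut(11)): [6 11 0 10 7 4 5 2 8 3 1 9]
Card 7 is at position 4.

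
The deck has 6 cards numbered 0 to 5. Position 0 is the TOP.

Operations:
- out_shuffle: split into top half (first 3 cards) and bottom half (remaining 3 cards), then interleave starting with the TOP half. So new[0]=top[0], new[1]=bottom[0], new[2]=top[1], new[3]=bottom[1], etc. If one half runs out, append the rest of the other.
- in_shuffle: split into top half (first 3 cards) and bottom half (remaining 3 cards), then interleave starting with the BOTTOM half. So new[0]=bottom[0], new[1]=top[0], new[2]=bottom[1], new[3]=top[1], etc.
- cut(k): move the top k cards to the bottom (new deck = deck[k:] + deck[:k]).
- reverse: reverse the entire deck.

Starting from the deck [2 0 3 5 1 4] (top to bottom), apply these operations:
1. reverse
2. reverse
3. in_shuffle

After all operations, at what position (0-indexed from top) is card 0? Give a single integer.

After op 1 (reverse): [4 1 5 3 0 2]
After op 2 (reverse): [2 0 3 5 1 4]
After op 3 (in_shuffle): [5 2 1 0 4 3]
Card 0 is at position 3.

Answer: 3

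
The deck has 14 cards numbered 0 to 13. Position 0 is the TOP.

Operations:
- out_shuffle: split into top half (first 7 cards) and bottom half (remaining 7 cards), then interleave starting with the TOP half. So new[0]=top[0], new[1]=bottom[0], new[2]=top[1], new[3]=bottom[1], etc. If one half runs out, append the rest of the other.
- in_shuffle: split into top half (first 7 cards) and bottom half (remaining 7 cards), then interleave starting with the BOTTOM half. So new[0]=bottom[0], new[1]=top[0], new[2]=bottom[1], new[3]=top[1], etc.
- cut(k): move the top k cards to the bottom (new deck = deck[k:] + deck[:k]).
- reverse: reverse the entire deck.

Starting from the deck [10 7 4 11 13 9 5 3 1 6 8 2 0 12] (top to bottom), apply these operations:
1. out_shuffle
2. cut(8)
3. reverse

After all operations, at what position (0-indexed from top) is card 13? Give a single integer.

After op 1 (out_shuffle): [10 3 7 1 4 6 11 8 13 2 9 0 5 12]
After op 2 (cut(8)): [13 2 9 0 5 12 10 3 7 1 4 6 11 8]
After op 3 (reverse): [8 11 6 4 1 7 3 10 12 5 0 9 2 13]
Card 13 is at position 13.

Answer: 13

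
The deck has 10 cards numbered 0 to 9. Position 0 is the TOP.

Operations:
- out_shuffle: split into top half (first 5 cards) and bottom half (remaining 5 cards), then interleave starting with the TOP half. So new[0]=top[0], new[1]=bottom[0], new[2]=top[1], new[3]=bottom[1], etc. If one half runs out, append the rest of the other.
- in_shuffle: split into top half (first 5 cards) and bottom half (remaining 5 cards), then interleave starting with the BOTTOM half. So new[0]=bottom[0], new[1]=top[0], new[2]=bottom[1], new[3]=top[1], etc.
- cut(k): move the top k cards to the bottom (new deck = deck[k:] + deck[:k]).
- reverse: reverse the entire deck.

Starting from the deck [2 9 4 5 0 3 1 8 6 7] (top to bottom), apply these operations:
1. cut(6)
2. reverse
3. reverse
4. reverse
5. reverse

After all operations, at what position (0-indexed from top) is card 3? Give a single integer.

Answer: 9

Derivation:
After op 1 (cut(6)): [1 8 6 7 2 9 4 5 0 3]
After op 2 (reverse): [3 0 5 4 9 2 7 6 8 1]
After op 3 (reverse): [1 8 6 7 2 9 4 5 0 3]
After op 4 (reverse): [3 0 5 4 9 2 7 6 8 1]
After op 5 (reverse): [1 8 6 7 2 9 4 5 0 3]
Card 3 is at position 9.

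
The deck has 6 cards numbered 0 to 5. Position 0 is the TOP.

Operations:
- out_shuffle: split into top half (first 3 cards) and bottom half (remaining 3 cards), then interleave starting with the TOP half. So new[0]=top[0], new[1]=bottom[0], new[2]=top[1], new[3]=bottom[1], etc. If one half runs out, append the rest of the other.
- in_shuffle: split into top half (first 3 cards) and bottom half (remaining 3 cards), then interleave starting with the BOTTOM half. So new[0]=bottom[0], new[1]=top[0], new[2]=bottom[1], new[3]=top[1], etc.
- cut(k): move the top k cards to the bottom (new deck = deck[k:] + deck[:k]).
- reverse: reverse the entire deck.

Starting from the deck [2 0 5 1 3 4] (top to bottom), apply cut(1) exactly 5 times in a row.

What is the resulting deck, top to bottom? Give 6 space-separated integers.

After op 1 (cut(1)): [0 5 1 3 4 2]
After op 2 (cut(1)): [5 1 3 4 2 0]
After op 3 (cut(1)): [1 3 4 2 0 5]
After op 4 (cut(1)): [3 4 2 0 5 1]
After op 5 (cut(1)): [4 2 0 5 1 3]

Answer: 4 2 0 5 1 3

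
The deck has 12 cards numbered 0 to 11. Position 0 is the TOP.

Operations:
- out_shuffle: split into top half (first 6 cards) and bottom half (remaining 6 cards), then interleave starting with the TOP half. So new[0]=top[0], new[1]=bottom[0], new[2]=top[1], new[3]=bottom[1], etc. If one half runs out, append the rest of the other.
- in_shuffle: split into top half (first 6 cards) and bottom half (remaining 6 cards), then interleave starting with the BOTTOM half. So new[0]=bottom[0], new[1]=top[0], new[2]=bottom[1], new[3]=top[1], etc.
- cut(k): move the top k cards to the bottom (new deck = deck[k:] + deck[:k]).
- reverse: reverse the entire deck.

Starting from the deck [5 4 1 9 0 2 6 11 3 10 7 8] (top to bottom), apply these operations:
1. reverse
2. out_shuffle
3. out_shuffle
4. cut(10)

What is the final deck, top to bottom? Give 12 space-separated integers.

Answer: 9 5 8 3 2 1 7 11 0 4 10 6

Derivation:
After op 1 (reverse): [8 7 10 3 11 6 2 0 9 1 4 5]
After op 2 (out_shuffle): [8 2 7 0 10 9 3 1 11 4 6 5]
After op 3 (out_shuffle): [8 3 2 1 7 11 0 4 10 6 9 5]
After op 4 (cut(10)): [9 5 8 3 2 1 7 11 0 4 10 6]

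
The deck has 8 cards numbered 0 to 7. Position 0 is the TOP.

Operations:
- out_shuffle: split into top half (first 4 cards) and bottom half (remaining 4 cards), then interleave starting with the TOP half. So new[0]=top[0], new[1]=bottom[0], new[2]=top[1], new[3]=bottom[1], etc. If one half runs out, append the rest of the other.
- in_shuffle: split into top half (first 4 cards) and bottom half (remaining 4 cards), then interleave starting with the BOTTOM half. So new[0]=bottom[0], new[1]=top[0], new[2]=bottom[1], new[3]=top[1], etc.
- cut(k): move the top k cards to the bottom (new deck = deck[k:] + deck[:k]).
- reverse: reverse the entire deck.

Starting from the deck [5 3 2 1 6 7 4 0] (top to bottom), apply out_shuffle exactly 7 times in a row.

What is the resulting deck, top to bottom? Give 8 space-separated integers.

Answer: 5 6 3 7 2 4 1 0

Derivation:
After op 1 (out_shuffle): [5 6 3 7 2 4 1 0]
After op 2 (out_shuffle): [5 2 6 4 3 1 7 0]
After op 3 (out_shuffle): [5 3 2 1 6 7 4 0]
After op 4 (out_shuffle): [5 6 3 7 2 4 1 0]
After op 5 (out_shuffle): [5 2 6 4 3 1 7 0]
After op 6 (out_shuffle): [5 3 2 1 6 7 4 0]
After op 7 (out_shuffle): [5 6 3 7 2 4 1 0]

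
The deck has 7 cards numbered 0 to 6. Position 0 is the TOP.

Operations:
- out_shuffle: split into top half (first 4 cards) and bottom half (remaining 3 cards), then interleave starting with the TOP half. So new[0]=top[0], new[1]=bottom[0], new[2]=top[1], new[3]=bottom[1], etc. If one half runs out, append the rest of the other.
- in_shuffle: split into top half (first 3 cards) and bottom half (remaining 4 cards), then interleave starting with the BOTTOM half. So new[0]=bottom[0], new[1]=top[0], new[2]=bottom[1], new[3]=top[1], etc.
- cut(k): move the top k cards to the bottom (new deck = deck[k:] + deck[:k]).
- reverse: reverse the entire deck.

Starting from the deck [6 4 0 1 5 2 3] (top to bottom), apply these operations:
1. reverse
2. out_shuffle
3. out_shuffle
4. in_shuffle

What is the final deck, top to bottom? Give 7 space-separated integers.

Answer: 6 3 2 5 1 0 4

Derivation:
After op 1 (reverse): [3 2 5 1 0 4 6]
After op 2 (out_shuffle): [3 0 2 4 5 6 1]
After op 3 (out_shuffle): [3 5 0 6 2 1 4]
After op 4 (in_shuffle): [6 3 2 5 1 0 4]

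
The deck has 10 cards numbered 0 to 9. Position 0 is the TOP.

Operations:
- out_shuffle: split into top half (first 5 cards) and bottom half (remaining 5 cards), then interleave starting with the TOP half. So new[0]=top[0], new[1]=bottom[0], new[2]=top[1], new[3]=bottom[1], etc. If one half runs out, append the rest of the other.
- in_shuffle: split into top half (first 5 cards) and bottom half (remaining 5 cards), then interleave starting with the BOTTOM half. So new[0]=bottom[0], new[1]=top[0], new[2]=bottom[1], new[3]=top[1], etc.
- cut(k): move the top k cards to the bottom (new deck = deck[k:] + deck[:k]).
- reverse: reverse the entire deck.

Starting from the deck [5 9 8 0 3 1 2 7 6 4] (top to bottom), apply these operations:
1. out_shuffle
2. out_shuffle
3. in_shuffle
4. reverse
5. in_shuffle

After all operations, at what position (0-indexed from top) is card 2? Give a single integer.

After op 1 (out_shuffle): [5 1 9 2 8 7 0 6 3 4]
After op 2 (out_shuffle): [5 7 1 0 9 6 2 3 8 4]
After op 3 (in_shuffle): [6 5 2 7 3 1 8 0 4 9]
After op 4 (reverse): [9 4 0 8 1 3 7 2 5 6]
After op 5 (in_shuffle): [3 9 7 4 2 0 5 8 6 1]
Card 2 is at position 4.

Answer: 4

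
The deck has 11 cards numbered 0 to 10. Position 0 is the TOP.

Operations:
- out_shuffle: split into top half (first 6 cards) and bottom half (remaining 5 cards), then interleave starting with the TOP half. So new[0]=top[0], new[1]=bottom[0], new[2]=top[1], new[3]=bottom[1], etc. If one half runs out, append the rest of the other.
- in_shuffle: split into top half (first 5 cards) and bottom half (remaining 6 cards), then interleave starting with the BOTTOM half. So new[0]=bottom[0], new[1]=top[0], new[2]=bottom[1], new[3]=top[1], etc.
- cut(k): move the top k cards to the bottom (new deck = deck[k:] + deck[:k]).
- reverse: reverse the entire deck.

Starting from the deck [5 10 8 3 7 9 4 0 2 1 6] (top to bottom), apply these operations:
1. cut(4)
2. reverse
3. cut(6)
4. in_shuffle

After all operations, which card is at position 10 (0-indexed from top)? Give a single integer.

After op 1 (cut(4)): [7 9 4 0 2 1 6 5 10 8 3]
After op 2 (reverse): [3 8 10 5 6 1 2 0 4 9 7]
After op 3 (cut(6)): [2 0 4 9 7 3 8 10 5 6 1]
After op 4 (in_shuffle): [3 2 8 0 10 4 5 9 6 7 1]
Position 10: card 1.

Answer: 1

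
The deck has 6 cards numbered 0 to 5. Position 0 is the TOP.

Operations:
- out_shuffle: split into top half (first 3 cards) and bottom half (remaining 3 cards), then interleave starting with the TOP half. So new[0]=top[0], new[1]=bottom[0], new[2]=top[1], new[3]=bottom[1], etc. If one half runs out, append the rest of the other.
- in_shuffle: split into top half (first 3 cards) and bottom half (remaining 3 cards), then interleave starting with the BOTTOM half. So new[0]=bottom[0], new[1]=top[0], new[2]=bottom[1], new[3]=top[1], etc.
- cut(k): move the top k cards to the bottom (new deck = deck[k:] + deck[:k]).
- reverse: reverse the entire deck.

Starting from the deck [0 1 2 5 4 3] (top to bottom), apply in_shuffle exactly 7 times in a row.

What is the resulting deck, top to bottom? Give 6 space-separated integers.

Answer: 5 0 4 1 3 2

Derivation:
After op 1 (in_shuffle): [5 0 4 1 3 2]
After op 2 (in_shuffle): [1 5 3 0 2 4]
After op 3 (in_shuffle): [0 1 2 5 4 3]
After op 4 (in_shuffle): [5 0 4 1 3 2]
After op 5 (in_shuffle): [1 5 3 0 2 4]
After op 6 (in_shuffle): [0 1 2 5 4 3]
After op 7 (in_shuffle): [5 0 4 1 3 2]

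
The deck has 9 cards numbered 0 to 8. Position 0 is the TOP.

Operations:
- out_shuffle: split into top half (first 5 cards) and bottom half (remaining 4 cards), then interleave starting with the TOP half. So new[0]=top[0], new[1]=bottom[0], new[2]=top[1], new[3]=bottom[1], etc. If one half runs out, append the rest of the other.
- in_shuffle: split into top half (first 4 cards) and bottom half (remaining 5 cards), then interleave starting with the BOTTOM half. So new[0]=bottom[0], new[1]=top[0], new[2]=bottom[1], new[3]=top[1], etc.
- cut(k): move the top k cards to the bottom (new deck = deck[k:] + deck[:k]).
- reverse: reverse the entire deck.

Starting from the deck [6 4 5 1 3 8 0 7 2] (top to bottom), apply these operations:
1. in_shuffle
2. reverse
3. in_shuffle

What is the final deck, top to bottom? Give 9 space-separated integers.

Answer: 0 2 4 1 8 7 6 5 3

Derivation:
After op 1 (in_shuffle): [3 6 8 4 0 5 7 1 2]
After op 2 (reverse): [2 1 7 5 0 4 8 6 3]
After op 3 (in_shuffle): [0 2 4 1 8 7 6 5 3]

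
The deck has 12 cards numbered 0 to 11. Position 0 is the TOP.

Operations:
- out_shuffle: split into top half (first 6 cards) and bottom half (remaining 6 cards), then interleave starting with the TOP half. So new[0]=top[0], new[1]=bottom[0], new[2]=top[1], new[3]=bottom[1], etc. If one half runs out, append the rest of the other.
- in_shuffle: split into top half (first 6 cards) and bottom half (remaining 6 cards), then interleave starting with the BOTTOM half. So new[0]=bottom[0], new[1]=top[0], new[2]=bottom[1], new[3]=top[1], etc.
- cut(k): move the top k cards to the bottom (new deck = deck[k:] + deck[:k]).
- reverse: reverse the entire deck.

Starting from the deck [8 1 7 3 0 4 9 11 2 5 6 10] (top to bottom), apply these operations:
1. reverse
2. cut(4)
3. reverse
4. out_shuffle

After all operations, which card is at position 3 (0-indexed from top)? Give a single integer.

Answer: 3

Derivation:
After op 1 (reverse): [10 6 5 2 11 9 4 0 3 7 1 8]
After op 2 (cut(4)): [11 9 4 0 3 7 1 8 10 6 5 2]
After op 3 (reverse): [2 5 6 10 8 1 7 3 0 4 9 11]
After op 4 (out_shuffle): [2 7 5 3 6 0 10 4 8 9 1 11]
Position 3: card 3.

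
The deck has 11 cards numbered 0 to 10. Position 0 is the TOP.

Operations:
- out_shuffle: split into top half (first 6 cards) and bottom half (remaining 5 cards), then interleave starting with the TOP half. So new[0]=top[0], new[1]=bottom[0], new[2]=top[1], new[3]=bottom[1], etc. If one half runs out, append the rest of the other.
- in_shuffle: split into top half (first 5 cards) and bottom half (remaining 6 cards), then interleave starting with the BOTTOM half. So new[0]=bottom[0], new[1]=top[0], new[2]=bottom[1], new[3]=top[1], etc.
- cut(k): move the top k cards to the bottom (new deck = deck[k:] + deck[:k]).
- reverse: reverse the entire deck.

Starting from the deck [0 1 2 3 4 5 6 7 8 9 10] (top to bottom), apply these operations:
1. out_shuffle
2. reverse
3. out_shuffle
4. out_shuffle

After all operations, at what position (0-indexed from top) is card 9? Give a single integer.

Answer: 1

Derivation:
After op 1 (out_shuffle): [0 6 1 7 2 8 3 9 4 10 5]
After op 2 (reverse): [5 10 4 9 3 8 2 7 1 6 0]
After op 3 (out_shuffle): [5 2 10 7 4 1 9 6 3 0 8]
After op 4 (out_shuffle): [5 9 2 6 10 3 7 0 4 8 1]
Card 9 is at position 1.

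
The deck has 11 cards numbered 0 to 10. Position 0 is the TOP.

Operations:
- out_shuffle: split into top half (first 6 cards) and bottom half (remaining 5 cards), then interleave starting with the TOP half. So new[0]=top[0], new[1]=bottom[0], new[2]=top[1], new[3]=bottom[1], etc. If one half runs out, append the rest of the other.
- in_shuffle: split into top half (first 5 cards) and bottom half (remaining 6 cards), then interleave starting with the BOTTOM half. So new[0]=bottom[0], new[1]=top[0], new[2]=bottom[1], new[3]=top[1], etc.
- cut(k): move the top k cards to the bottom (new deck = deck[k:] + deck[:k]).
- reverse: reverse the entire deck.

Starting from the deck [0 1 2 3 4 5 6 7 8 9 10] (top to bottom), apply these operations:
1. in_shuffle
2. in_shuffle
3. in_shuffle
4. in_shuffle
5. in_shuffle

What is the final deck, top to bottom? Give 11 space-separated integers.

After op 1 (in_shuffle): [5 0 6 1 7 2 8 3 9 4 10]
After op 2 (in_shuffle): [2 5 8 0 3 6 9 1 4 7 10]
After op 3 (in_shuffle): [6 2 9 5 1 8 4 0 7 3 10]
After op 4 (in_shuffle): [8 6 4 2 0 9 7 5 3 1 10]
After op 5 (in_shuffle): [9 8 7 6 5 4 3 2 1 0 10]

Answer: 9 8 7 6 5 4 3 2 1 0 10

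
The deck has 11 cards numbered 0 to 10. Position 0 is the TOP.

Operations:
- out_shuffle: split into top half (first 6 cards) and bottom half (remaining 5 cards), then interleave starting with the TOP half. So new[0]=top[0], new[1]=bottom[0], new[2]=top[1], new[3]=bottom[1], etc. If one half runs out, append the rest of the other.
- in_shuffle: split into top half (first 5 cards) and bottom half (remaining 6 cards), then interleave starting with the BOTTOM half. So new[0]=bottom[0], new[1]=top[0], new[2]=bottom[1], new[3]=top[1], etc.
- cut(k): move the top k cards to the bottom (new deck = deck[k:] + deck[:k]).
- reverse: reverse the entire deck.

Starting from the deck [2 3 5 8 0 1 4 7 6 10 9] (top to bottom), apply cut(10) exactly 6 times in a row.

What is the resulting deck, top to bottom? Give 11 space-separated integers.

Answer: 1 4 7 6 10 9 2 3 5 8 0

Derivation:
After op 1 (cut(10)): [9 2 3 5 8 0 1 4 7 6 10]
After op 2 (cut(10)): [10 9 2 3 5 8 0 1 4 7 6]
After op 3 (cut(10)): [6 10 9 2 3 5 8 0 1 4 7]
After op 4 (cut(10)): [7 6 10 9 2 3 5 8 0 1 4]
After op 5 (cut(10)): [4 7 6 10 9 2 3 5 8 0 1]
After op 6 (cut(10)): [1 4 7 6 10 9 2 3 5 8 0]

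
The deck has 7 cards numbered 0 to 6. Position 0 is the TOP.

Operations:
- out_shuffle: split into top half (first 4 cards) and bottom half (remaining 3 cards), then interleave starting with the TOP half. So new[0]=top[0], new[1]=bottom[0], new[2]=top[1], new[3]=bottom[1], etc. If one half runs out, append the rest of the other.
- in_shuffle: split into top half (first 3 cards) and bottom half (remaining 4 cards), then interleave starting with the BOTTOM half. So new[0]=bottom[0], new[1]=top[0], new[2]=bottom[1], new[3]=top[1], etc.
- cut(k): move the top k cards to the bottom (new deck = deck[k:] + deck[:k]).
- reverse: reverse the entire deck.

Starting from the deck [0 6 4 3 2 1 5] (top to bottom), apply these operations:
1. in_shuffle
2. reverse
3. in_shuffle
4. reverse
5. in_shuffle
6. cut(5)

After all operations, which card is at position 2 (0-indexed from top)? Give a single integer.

After op 1 (in_shuffle): [3 0 2 6 1 4 5]
After op 2 (reverse): [5 4 1 6 2 0 3]
After op 3 (in_shuffle): [6 5 2 4 0 1 3]
After op 4 (reverse): [3 1 0 4 2 5 6]
After op 5 (in_shuffle): [4 3 2 1 5 0 6]
After op 6 (cut(5)): [0 6 4 3 2 1 5]
Position 2: card 4.

Answer: 4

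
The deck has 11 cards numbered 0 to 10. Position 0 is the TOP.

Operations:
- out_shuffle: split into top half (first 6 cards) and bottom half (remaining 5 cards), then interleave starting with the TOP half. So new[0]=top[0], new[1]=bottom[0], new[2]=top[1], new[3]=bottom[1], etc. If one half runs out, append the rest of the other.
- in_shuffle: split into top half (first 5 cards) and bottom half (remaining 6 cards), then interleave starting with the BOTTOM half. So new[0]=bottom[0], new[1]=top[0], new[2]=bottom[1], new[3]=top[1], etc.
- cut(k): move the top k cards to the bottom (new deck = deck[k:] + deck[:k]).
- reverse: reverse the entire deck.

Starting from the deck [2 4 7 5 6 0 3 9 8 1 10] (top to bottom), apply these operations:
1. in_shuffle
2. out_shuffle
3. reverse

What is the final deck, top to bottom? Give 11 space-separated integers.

Answer: 7 10 9 6 4 1 3 5 2 8 0

Derivation:
After op 1 (in_shuffle): [0 2 3 4 9 7 8 5 1 6 10]
After op 2 (out_shuffle): [0 8 2 5 3 1 4 6 9 10 7]
After op 3 (reverse): [7 10 9 6 4 1 3 5 2 8 0]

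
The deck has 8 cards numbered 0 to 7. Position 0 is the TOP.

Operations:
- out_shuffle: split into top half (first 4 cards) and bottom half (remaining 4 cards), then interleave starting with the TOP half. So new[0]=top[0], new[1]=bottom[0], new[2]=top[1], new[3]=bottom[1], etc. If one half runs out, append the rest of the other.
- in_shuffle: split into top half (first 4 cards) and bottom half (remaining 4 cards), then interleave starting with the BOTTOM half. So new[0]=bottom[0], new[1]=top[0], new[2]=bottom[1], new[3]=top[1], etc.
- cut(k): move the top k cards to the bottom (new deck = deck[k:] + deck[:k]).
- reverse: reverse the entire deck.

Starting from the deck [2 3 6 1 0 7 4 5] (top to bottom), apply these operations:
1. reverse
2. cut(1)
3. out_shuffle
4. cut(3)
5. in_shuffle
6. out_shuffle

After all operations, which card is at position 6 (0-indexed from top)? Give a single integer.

Answer: 0

Derivation:
After op 1 (reverse): [5 4 7 0 1 6 3 2]
After op 2 (cut(1)): [4 7 0 1 6 3 2 5]
After op 3 (out_shuffle): [4 6 7 3 0 2 1 5]
After op 4 (cut(3)): [3 0 2 1 5 4 6 7]
After op 5 (in_shuffle): [5 3 4 0 6 2 7 1]
After op 6 (out_shuffle): [5 6 3 2 4 7 0 1]
Position 6: card 0.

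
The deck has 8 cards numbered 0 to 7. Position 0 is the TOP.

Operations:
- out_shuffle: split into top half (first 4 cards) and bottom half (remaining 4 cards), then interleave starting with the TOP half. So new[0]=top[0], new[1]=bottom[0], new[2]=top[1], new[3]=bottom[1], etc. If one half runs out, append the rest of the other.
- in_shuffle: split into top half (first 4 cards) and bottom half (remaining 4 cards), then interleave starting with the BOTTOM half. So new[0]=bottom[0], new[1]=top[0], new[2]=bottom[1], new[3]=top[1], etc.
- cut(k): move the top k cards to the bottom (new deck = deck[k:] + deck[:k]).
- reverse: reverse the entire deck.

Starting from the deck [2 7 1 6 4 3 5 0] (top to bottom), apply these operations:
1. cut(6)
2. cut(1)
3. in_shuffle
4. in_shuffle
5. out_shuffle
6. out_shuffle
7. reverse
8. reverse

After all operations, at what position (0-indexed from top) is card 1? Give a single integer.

After op 1 (cut(6)): [5 0 2 7 1 6 4 3]
After op 2 (cut(1)): [0 2 7 1 6 4 3 5]
After op 3 (in_shuffle): [6 0 4 2 3 7 5 1]
After op 4 (in_shuffle): [3 6 7 0 5 4 1 2]
After op 5 (out_shuffle): [3 5 6 4 7 1 0 2]
After op 6 (out_shuffle): [3 7 5 1 6 0 4 2]
After op 7 (reverse): [2 4 0 6 1 5 7 3]
After op 8 (reverse): [3 7 5 1 6 0 4 2]
Card 1 is at position 3.

Answer: 3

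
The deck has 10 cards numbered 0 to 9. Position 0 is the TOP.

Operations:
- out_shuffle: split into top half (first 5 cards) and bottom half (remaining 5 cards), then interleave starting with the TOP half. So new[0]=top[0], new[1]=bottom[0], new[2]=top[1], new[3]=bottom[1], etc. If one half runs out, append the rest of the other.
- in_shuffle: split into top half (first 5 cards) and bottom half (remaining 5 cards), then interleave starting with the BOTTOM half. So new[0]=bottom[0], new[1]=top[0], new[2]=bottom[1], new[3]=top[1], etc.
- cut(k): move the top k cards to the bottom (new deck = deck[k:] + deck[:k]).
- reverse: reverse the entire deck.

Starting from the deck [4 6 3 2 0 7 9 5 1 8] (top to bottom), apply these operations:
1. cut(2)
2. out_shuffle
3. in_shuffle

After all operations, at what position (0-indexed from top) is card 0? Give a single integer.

Answer: 9

Derivation:
After op 1 (cut(2)): [3 2 0 7 9 5 1 8 4 6]
After op 2 (out_shuffle): [3 5 2 1 0 8 7 4 9 6]
After op 3 (in_shuffle): [8 3 7 5 4 2 9 1 6 0]
Card 0 is at position 9.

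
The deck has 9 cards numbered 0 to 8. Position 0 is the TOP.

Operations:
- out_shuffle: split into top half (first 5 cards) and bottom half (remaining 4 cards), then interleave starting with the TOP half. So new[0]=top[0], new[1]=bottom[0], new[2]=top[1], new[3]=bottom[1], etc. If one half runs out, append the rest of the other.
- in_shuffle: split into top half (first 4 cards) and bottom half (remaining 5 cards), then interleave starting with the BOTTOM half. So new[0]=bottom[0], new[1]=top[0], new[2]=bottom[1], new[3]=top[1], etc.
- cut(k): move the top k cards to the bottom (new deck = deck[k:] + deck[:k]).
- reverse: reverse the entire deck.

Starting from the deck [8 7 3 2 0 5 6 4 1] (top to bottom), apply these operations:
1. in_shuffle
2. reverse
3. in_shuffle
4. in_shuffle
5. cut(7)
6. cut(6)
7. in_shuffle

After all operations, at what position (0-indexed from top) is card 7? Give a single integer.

After op 1 (in_shuffle): [0 8 5 7 6 3 4 2 1]
After op 2 (reverse): [1 2 4 3 6 7 5 8 0]
After op 3 (in_shuffle): [6 1 7 2 5 4 8 3 0]
After op 4 (in_shuffle): [5 6 4 1 8 7 3 2 0]
After op 5 (cut(7)): [2 0 5 6 4 1 8 7 3]
After op 6 (cut(6)): [8 7 3 2 0 5 6 4 1]
After op 7 (in_shuffle): [0 8 5 7 6 3 4 2 1]
Card 7 is at position 3.

Answer: 3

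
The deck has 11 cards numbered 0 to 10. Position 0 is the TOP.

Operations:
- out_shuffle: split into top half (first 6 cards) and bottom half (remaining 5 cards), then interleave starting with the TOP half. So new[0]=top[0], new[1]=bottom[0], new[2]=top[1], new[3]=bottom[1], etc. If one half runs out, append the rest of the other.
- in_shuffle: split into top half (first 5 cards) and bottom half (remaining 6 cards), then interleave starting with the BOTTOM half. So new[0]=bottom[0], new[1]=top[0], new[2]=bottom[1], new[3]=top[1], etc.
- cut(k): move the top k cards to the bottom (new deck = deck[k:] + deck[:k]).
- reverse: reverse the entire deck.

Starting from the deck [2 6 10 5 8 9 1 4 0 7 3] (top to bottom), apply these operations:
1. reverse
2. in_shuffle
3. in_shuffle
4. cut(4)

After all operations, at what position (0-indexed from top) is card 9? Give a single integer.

After op 1 (reverse): [3 7 0 4 1 9 8 5 10 6 2]
After op 2 (in_shuffle): [9 3 8 7 5 0 10 4 6 1 2]
After op 3 (in_shuffle): [0 9 10 3 4 8 6 7 1 5 2]
After op 4 (cut(4)): [4 8 6 7 1 5 2 0 9 10 3]
Card 9 is at position 8.

Answer: 8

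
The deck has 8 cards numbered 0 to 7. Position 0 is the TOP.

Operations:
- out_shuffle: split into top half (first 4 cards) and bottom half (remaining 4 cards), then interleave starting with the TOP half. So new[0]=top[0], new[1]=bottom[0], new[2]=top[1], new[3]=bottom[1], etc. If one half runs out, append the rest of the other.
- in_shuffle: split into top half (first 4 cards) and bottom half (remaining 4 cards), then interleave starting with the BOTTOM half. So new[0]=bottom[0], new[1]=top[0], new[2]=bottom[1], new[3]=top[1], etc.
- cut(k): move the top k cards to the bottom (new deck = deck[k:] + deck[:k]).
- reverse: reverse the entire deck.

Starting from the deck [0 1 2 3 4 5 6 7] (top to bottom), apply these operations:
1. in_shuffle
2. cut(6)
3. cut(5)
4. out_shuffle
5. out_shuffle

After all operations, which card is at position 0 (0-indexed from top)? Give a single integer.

Answer: 1

Derivation:
After op 1 (in_shuffle): [4 0 5 1 6 2 7 3]
After op 2 (cut(6)): [7 3 4 0 5 1 6 2]
After op 3 (cut(5)): [1 6 2 7 3 4 0 5]
After op 4 (out_shuffle): [1 3 6 4 2 0 7 5]
After op 5 (out_shuffle): [1 2 3 0 6 7 4 5]
Position 0: card 1.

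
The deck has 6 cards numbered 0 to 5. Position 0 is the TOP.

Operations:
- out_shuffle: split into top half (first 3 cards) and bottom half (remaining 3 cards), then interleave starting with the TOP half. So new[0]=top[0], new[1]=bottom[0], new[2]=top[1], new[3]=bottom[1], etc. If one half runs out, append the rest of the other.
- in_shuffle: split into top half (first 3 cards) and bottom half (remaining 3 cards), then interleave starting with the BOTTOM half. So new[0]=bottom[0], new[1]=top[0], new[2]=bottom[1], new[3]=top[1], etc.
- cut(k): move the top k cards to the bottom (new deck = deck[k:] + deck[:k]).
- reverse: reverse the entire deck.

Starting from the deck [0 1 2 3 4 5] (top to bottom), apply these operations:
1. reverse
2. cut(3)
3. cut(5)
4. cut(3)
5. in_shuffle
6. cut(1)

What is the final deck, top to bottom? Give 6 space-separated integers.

After op 1 (reverse): [5 4 3 2 1 0]
After op 2 (cut(3)): [2 1 0 5 4 3]
After op 3 (cut(5)): [3 2 1 0 5 4]
After op 4 (cut(3)): [0 5 4 3 2 1]
After op 5 (in_shuffle): [3 0 2 5 1 4]
After op 6 (cut(1)): [0 2 5 1 4 3]

Answer: 0 2 5 1 4 3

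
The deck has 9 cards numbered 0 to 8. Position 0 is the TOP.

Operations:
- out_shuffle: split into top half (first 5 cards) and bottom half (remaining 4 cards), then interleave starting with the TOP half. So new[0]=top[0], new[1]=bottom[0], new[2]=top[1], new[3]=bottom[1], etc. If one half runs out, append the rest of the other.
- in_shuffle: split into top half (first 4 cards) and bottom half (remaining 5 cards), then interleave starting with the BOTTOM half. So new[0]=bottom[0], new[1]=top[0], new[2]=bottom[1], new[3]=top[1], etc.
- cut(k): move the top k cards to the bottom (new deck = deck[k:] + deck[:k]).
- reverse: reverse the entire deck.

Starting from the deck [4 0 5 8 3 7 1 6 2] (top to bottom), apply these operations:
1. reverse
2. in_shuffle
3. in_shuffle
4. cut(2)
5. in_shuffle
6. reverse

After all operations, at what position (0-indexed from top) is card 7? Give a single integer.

Answer: 8

Derivation:
After op 1 (reverse): [2 6 1 7 3 8 5 0 4]
After op 2 (in_shuffle): [3 2 8 6 5 1 0 7 4]
After op 3 (in_shuffle): [5 3 1 2 0 8 7 6 4]
After op 4 (cut(2)): [1 2 0 8 7 6 4 5 3]
After op 5 (in_shuffle): [7 1 6 2 4 0 5 8 3]
After op 6 (reverse): [3 8 5 0 4 2 6 1 7]
Card 7 is at position 8.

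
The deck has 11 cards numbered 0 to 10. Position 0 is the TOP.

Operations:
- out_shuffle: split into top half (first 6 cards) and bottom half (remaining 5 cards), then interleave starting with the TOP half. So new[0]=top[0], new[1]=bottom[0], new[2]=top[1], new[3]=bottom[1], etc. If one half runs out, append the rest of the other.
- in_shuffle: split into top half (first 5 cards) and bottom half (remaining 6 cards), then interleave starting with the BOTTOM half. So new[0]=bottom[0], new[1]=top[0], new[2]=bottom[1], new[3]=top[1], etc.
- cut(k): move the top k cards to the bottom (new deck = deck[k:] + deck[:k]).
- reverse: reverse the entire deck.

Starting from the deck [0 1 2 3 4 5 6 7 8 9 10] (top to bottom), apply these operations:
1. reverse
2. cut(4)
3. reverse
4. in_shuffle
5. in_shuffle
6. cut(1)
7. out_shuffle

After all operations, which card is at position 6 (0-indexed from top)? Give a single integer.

After op 1 (reverse): [10 9 8 7 6 5 4 3 2 1 0]
After op 2 (cut(4)): [6 5 4 3 2 1 0 10 9 8 7]
After op 3 (reverse): [7 8 9 10 0 1 2 3 4 5 6]
After op 4 (in_shuffle): [1 7 2 8 3 9 4 10 5 0 6]
After op 5 (in_shuffle): [9 1 4 7 10 2 5 8 0 3 6]
After op 6 (cut(1)): [1 4 7 10 2 5 8 0 3 6 9]
After op 7 (out_shuffle): [1 8 4 0 7 3 10 6 2 9 5]
Position 6: card 10.

Answer: 10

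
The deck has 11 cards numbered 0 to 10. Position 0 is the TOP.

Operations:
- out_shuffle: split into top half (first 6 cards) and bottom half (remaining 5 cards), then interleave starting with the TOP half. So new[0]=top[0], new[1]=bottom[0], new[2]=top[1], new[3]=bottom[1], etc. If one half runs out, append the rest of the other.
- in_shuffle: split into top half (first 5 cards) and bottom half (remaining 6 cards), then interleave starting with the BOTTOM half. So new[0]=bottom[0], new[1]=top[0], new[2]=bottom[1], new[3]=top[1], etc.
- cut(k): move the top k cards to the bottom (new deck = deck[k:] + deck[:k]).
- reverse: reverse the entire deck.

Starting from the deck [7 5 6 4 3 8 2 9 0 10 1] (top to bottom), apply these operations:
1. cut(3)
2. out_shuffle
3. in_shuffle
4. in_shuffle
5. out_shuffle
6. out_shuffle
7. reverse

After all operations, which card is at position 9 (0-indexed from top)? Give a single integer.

Answer: 4

Derivation:
After op 1 (cut(3)): [4 3 8 2 9 0 10 1 7 5 6]
After op 2 (out_shuffle): [4 10 3 1 8 7 2 5 9 6 0]
After op 3 (in_shuffle): [7 4 2 10 5 3 9 1 6 8 0]
After op 4 (in_shuffle): [3 7 9 4 1 2 6 10 8 5 0]
After op 5 (out_shuffle): [3 6 7 10 9 8 4 5 1 0 2]
After op 6 (out_shuffle): [3 4 6 5 7 1 10 0 9 2 8]
After op 7 (reverse): [8 2 9 0 10 1 7 5 6 4 3]
Position 9: card 4.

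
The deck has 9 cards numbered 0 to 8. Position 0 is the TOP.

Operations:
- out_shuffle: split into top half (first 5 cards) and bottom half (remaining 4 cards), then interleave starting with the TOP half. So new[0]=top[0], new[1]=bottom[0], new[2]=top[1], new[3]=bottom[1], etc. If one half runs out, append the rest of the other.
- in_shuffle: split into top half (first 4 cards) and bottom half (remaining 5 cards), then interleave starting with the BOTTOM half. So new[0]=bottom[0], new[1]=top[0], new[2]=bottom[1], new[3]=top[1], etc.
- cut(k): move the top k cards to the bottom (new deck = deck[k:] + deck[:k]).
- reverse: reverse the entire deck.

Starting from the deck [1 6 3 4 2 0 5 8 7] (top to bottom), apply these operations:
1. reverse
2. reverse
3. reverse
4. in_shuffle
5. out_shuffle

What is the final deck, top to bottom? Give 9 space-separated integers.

Answer: 2 5 7 6 4 0 8 1 3

Derivation:
After op 1 (reverse): [7 8 5 0 2 4 3 6 1]
After op 2 (reverse): [1 6 3 4 2 0 5 8 7]
After op 3 (reverse): [7 8 5 0 2 4 3 6 1]
After op 4 (in_shuffle): [2 7 4 8 3 5 6 0 1]
After op 5 (out_shuffle): [2 5 7 6 4 0 8 1 3]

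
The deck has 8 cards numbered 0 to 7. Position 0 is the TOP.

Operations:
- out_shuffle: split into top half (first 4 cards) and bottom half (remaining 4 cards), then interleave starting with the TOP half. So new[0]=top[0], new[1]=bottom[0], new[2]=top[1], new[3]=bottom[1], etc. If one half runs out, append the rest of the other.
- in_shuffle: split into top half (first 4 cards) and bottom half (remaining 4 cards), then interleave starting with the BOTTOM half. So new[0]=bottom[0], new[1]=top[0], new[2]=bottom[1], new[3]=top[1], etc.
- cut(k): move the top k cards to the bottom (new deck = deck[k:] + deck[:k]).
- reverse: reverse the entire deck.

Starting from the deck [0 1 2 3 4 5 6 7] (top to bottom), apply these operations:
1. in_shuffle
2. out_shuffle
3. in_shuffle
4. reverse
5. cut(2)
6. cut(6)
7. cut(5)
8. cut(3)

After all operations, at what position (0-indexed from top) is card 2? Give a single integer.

Answer: 0

Derivation:
After op 1 (in_shuffle): [4 0 5 1 6 2 7 3]
After op 2 (out_shuffle): [4 6 0 2 5 7 1 3]
After op 3 (in_shuffle): [5 4 7 6 1 0 3 2]
After op 4 (reverse): [2 3 0 1 6 7 4 5]
After op 5 (cut(2)): [0 1 6 7 4 5 2 3]
After op 6 (cut(6)): [2 3 0 1 6 7 4 5]
After op 7 (cut(5)): [7 4 5 2 3 0 1 6]
After op 8 (cut(3)): [2 3 0 1 6 7 4 5]
Card 2 is at position 0.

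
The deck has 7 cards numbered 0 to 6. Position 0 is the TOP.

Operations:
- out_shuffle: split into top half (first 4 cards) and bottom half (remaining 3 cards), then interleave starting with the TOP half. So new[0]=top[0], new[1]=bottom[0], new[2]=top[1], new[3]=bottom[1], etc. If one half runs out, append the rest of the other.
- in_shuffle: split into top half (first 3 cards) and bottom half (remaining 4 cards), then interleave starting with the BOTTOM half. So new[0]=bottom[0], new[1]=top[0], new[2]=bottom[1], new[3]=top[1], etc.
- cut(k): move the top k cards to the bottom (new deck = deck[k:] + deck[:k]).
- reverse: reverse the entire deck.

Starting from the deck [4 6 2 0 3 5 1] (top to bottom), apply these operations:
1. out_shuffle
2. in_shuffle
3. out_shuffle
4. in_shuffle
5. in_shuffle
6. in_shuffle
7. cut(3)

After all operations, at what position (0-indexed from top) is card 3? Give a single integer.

Answer: 3

Derivation:
After op 1 (out_shuffle): [4 3 6 5 2 1 0]
After op 2 (in_shuffle): [5 4 2 3 1 6 0]
After op 3 (out_shuffle): [5 1 4 6 2 0 3]
After op 4 (in_shuffle): [6 5 2 1 0 4 3]
After op 5 (in_shuffle): [1 6 0 5 4 2 3]
After op 6 (in_shuffle): [5 1 4 6 2 0 3]
After op 7 (cut(3)): [6 2 0 3 5 1 4]
Card 3 is at position 3.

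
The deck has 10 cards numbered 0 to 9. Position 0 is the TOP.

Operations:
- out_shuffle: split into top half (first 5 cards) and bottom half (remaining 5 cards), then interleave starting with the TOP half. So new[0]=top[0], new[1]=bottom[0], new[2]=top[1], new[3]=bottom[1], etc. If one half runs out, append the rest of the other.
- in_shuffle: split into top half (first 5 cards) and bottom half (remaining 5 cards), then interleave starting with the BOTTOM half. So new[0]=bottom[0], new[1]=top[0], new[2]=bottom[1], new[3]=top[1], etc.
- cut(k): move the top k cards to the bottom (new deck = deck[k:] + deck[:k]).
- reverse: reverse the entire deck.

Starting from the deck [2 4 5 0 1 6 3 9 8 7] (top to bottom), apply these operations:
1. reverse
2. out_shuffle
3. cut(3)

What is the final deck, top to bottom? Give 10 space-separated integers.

After op 1 (reverse): [7 8 9 3 6 1 0 5 4 2]
After op 2 (out_shuffle): [7 1 8 0 9 5 3 4 6 2]
After op 3 (cut(3)): [0 9 5 3 4 6 2 7 1 8]

Answer: 0 9 5 3 4 6 2 7 1 8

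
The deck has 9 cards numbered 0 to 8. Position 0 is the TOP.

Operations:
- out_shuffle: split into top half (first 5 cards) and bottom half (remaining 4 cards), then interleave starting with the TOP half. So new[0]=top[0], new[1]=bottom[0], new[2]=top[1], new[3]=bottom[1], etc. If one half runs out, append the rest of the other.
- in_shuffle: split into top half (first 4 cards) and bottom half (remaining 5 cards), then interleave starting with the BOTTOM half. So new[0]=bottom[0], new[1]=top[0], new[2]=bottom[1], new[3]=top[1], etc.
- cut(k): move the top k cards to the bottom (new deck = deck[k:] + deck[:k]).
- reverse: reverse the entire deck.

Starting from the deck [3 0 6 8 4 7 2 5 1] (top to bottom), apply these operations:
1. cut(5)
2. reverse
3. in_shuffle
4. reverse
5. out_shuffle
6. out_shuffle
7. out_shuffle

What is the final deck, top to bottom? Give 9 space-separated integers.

Answer: 7 3 4 1 8 5 6 2 0

Derivation:
After op 1 (cut(5)): [7 2 5 1 3 0 6 8 4]
After op 2 (reverse): [4 8 6 0 3 1 5 2 7]
After op 3 (in_shuffle): [3 4 1 8 5 6 2 0 7]
After op 4 (reverse): [7 0 2 6 5 8 1 4 3]
After op 5 (out_shuffle): [7 8 0 1 2 4 6 3 5]
After op 6 (out_shuffle): [7 4 8 6 0 3 1 5 2]
After op 7 (out_shuffle): [7 3 4 1 8 5 6 2 0]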